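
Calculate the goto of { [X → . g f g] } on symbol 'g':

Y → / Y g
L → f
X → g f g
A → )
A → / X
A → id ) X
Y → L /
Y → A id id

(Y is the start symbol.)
GOTO(I, 'g') = CLOSURE({ [A → αX.β] : [A → α.Xβ] ∈ I, X = 'g' })

Items with dot before 'g', with the dot advanced:
  [X → . g f g] → [X → g . f g]
Closure adds nothing (no advanced item has the dot before a non-terminal).

GOTO = { [X → g . f g] }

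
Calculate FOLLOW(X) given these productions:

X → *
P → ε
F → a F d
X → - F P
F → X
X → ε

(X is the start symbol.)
To compute FOLLOW(X), find every occurrence of X on a right-hand side N → α X β: add FIRST(β) \ {ε}, and if β is empty or nullable also add FOLLOW(N). Iterate to a fixed point.

X is the start symbol, so $ ∈ FOLLOW(X).
In F → X: X is at the end, add FOLLOW(F)

The FOLLOW sets referred to above (computed the same way, to a fixed point):
  FOLLOW(F) = { $, 'd' }

Taking the union: FOLLOW(X) = { $, 'd' }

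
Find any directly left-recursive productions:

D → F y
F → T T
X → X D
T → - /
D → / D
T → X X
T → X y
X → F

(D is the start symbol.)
D → F y: starts with F
F → T T: starts with T
X → X D: LEFT RECURSIVE (starts with X)
T → - /: starts with '-'
D → / D: starts with '/'
T → X X: starts with X
T → X y: starts with X
X → F: starts with F

The grammar has direct left recursion on: X.

Answer: Yes, X is left-recursive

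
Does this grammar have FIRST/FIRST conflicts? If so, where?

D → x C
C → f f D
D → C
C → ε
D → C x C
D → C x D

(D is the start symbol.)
Yes. D → x C / D → C x C on { 'x' }; D → x C / D → C x D on { 'x' }; D → C / D → C x C on { 'f' }; D → C / D → C x D on { 'f' }; D → C x C / D → C x D on { 'f', 'x' }

FIRST sets of the non-terminals at (or reachable through a nullable prefix from) the front of some alternative:
  FIRST(C) = { 'f', ε }

Productions for D:
  D → x C: FIRST = { 'x' }
  D → C: FIRST = { 'f', ε }
  D → C x C: FIRST = { 'f', 'x' }
  D → C x D: FIRST = { 'f', 'x' }
Productions for C:
  C → f f D: FIRST = { 'f' }
  C → ε: FIRST = { ε }

Conflict for D: D → x C and D → C x C
  Overlap: { 'x' }
Conflict for D: D → x C and D → C x D
  Overlap: { 'x' }
Conflict for D: D → C and D → C x C
  Overlap: { 'f' }
Conflict for D: D → C and D → C x D
  Overlap: { 'f' }
Conflict for D: D → C x C and D → C x D
  Overlap: { 'f', 'x' }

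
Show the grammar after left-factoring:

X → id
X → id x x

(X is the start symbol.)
Left-factoring transforms A → αβ₁ | αβ₂ into A → αA' and A' → β₁ | β₂
(α is the longest common prefix among the alternatives). Repeat until
no nonterminal has two alternatives with a common prefix.

Round 1: X has alternatives sharing prefix 'id'. Introduce X': X → id X'
  Add: X' → ε
  Add: X' → x x

No remaining common prefixes — done.

Resulting grammar:
X → id X'
X' → ε
X' → x x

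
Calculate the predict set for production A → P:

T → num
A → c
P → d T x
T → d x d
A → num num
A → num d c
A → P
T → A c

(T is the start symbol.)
PREDICT(A → P) = (FIRST(RHS) \ {ε}) ∪ (FOLLOW(A) if ε ∈ FIRST(RHS), i.e. RHS ⇒* ε)
FIRST(P) = { 'd' }
FIRST(P) = { 'd' }
ε ∉ FIRST(P), so FOLLOW(A) is not added.
PREDICT(A → P) = { 'd' }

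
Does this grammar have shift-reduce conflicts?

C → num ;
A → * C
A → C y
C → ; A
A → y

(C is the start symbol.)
No shift-reduce conflicts

A shift-reduce conflict occurs when an LR(0) state has both:
  - a complete (reduce) item [A → α .] (dot at the end), and
  - a shift item [B → β . c γ] (dot before a terminal).

Augment with C' → C and build the canonical LR(0) collection (I0 = CLOSURE({[C' → . C]}), then GOTO on every symbol after a dot until no new states appear). It has 11 states:
  I0: { [C → . ; A], [C → . num ;], [C' → . C] }  — shift
  I1: { [A → . * C], [A → . C y], [A → . y], [C → . ; A], [C → . num ;], [C → ; . A] }  — shift
  I2: { [C' → C .] }  — accept
  I3: { [C → num . ;] }  — shift
  I4: { [C → num ; .] }  — reduce
  I5: { [A → * . C], [C → . ; A], [C → . num ;] }  — shift
  I6: { [C → ; A .] }  — reduce
  I7: { [A → C . y] }  — shift
  I8: { [A → y .] }  — reduce
  I9: { [A → C y .] }  — reduce
  I10: { [A → * C .] }  — reduce

No state contains both a complete item and a shift item.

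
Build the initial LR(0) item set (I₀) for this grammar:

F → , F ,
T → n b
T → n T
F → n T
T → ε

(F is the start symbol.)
First, augment the grammar with F' → F
I₀ = CLOSURE({ [F' → . F] }):
  [F' → . F] has the dot before F: add [F → . , F ,], [F → . n T]
No further items can be added.

I₀ = { [F → . , F ,], [F → . n T], [F' → . F] }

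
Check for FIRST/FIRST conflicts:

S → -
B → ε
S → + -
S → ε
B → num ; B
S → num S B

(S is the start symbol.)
Productions for S:
  S → -: FIRST = { '-' }
  S → + -: FIRST = { '+' }
  S → ε: FIRST = { ε }
  S → num S B: FIRST = { 'num' }
Productions for B:
  B → ε: FIRST = { ε }
  B → num ; B: FIRST = { 'num' }

All alternatives of each non-terminal have pairwise disjoint FIRST sets.

Answer: No FIRST/FIRST conflicts.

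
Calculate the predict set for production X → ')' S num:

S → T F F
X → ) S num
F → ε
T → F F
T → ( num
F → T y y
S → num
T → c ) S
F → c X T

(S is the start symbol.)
{ ')' }

PREDICT(X → ')' S num) = (FIRST(RHS) \ {ε}) ∪ (FOLLOW(X) if ε ∈ FIRST(RHS), i.e. RHS ⇒* ε)
FIRST(')' S num) = { ')' }
ε ∉ FIRST(')' S num), so FOLLOW(X) is not added.
PREDICT(X → ')' S num) = { ')' }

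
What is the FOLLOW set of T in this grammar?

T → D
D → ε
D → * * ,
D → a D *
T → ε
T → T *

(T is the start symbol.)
T is the start symbol, so $ ∈ FOLLOW(T).
In T → T *: T is followed by '*', add FIRST('*') \ {ε} = { '*' }

Taking the union: FOLLOW(T) = { $, '*' }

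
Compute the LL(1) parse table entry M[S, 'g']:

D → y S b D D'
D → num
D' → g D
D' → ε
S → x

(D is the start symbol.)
Empty (error entry)

To find M[S, 'g'], we find productions for S where 'g' is in the predict set (PREDICT(N → α) = (FIRST(α) \ {ε}) ∪ (FOLLOW(N) if α ⇒* ε)).

S → x: PREDICT = { 'x' }

M[S, 'g'] is empty (no production applies)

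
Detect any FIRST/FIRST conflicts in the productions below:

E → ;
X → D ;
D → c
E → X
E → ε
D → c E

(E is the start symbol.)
FIRST sets of the non-terminals at (or reachable through a nullable prefix from) the front of some alternative:
  FIRST(X) = { 'c' }

Productions for E:
  E → ;: FIRST = { ';' }
  E → X: FIRST = { 'c' }
  E → ε: FIRST = { ε }
Productions for D:
  D → c: FIRST = { 'c' }
  D → c E: FIRST = { 'c' }
X has only one production, so no FIRST/FIRST conflict is possible there.

Conflict for D: D → c and D → c E
  Overlap: { 'c' }

Answer: Yes. D → c / D → c E on { 'c' }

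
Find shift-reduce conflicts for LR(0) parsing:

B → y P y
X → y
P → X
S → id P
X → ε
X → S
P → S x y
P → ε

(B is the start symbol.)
A shift-reduce conflict occurs when an LR(0) state has both:
  - a complete (reduce) item [A → α .] (dot at the end), and
  - a shift item [B → β . c γ] (dot before a terminal).

Augment with B' → B and build the canonical LR(0) collection (I0 = CLOSURE({[B' → . B]}), then GOTO on every symbol after a dot until no new states appear). It has 12 states:
  I0: { [B → . y P y], [B' → . B] }  — shift
  I1: { [B' → B .] }  — accept
  I2: { [B → y . P y], [P → . S x y], [P → . X], [P → .], [S → . id P], [X → . S], [X → . y], [X → .] }  — shift, 2 reduces
  I3: { [B → y P . y] }  — shift
  I4: { [P → S . x y], [X → S .] }  — shift, reduce
  I5: { [P → X .] }  — reduce
  I6: { [P → . S x y], [P → . X], [P → .], [S → . id P], [S → id . P], [X → . S], [X → . y], [X → .] }  — shift, 2 reduces
  I7: { [X → y .] }  — reduce
  I8: { [S → id P .] }  — reduce
  I9: { [P → S x . y] }  — shift
  I10: { [P → S x y .] }  — reduce
  I11: { [B → y P y .] }  — reduce

I2 contains reduce items [P → .], [X → .] and shift items [S → . id P], [X → . y] — shift-reduce conflict.
I4 contains reduce item [X → S .] and shift item [P → S . x y] — shift-reduce conflict.
I6 contains reduce items [P → .], [X → .] and shift items [S → . id P], [X → . y] — shift-reduce conflict.

Answer: Yes — I2: [P → .] vs [S → . id P]; I4: [X → S .] vs [P → S . x y]; I6: [P → .] vs [S → . id P]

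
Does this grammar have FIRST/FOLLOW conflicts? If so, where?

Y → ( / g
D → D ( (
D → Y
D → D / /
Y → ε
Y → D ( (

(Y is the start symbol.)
Yes. Y → '(' '/' g with FOLLOW(Y) on { '(' }; Y → D '(' '(' with FOLLOW(Y) on { '(', '/' }; D → D '(' '(' with FOLLOW(D) on { '(', '/' }; D → D '/' '/' with FOLLOW(D) on { '(', '/' }

A FIRST/FOLLOW conflict occurs when a non-terminal N has a nullable alternative N → β (β ⇒* ε) and another alternative N → α with FIRST(α) ∩ FOLLOW(N) ≠ ∅: on such a lookahead the parser cannot decide between expanding α and letting N vanish via β.

Nullable non-terminals: D, Y.
FIRST sets used below: FIRST(D) = { '(', '/', ε }, FIRST(Y) = { '(', '/', ε }

D: nullable alternative(s) D → Y; FOLLOW(D) = { '(', '/' }
  D → D ( (: FIRST \ {ε} = { '(', '/' } — overlaps FOLLOW(D) on { '(', '/' }: CONFLICT
  D → Y: FIRST \ {ε} = { '(', '/' } — this is the only nullable alternative, skip
  D → D / /: FIRST \ {ε} = { '(', '/' } — overlaps FOLLOW(D) on { '(', '/' }: CONFLICT

Y: nullable alternative(s) Y → ε; FOLLOW(Y) = { $, '(', '/' }
  Y → ( / g: FIRST \ {ε} = { '(' } — overlaps FOLLOW(Y) on { '(' }: CONFLICT
  Y → ε: FIRST \ {ε} = { } — this is the only nullable alternative, skip
  Y → D ( (: FIRST \ {ε} = { '(', '/' } — overlaps FOLLOW(Y) on { '(', '/' }: CONFLICT

So the grammar has 4 FIRST/FOLLOW conflicts (marked CONFLICT above).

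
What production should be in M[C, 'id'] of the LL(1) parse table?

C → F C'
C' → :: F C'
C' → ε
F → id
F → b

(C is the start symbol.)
C → F C'

To find M[C, 'id'], we find productions for C where 'id' is in the predict set (PREDICT(N → α) = (FIRST(α) \ {ε}) ∪ (FOLLOW(N) if α ⇒* ε)).

Relevant sets:
  FIRST(F) = { 'b', 'id' }

C → F C': PREDICT = { 'b', 'id' }
  'id' is in predict set, so this production goes in M[C, 'id']

M[C, 'id'] = C → F C'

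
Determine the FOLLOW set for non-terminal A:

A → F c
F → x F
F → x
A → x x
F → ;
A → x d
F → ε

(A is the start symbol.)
To compute FOLLOW(A), find every occurrence of A on a right-hand side N → α A β: add FIRST(β) \ {ε}, and if β is empty or nullable also add FOLLOW(N). Iterate to a fixed point.

A is the start symbol, so $ ∈ FOLLOW(A).
A does not occur on any right-hand side.

Taking the union: FOLLOW(A) = { $ }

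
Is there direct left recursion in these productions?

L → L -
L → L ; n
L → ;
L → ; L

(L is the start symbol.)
Yes, L is left-recursive

Direct left recursion occurs when N → N α for some non-terminal N (the right-hand side begins with the left-hand side itself).

L → L -: LEFT RECURSIVE (starts with L)
L → L ; n: LEFT RECURSIVE (starts with L)
L → ;: starts with ';'
L → ; L: starts with ';'

The grammar has direct left recursion on: L.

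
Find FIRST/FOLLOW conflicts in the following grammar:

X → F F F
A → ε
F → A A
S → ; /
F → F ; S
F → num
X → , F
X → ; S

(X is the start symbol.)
A FIRST/FOLLOW conflict occurs when a non-terminal N has a nullable alternative N → β (β ⇒* ε) and another alternative N → α with FIRST(α) ∩ FOLLOW(N) ≠ ∅: on such a lookahead the parser cannot decide between expanding α and letting N vanish via β.

Nullable non-terminals: A, F, X.
FIRST sets used below: FIRST(A) = { ε }, FIRST(F) = { ';', 'num', ε }
A has a nullable alternative but only one production, so nothing to check.

F: nullable alternative(s) F → A A; FOLLOW(F) = { $, ';', 'num' }
  F → A A: FIRST \ {ε} = { } — this is the only nullable alternative, skip
  F → F ; S: FIRST \ {ε} = { ';', 'num' } — overlaps FOLLOW(F) on { ';', 'num' }: CONFLICT
  F → num: FIRST \ {ε} = { 'num' } — overlaps FOLLOW(F) on { 'num' }: CONFLICT

X: nullable alternative(s) X → F F F; FOLLOW(X) = { $ }
  X → F F F: FIRST \ {ε} = { ';', 'num' } — this is the only nullable alternative, skip
  X → , F: FIRST \ {ε} = { ',' } — disjoint from FOLLOW(X)
  X → ; S: FIRST \ {ε} = { ';' } — disjoint from FOLLOW(X)

S has no nullable alternative, so no FIRST/FOLLOW check is needed there.

So the grammar has 2 FIRST/FOLLOW conflicts (marked CONFLICT above).

Answer: Yes. F → F ';' S with FOLLOW(F) on { ';', 'num' }; F → num with FOLLOW(F) on { 'num' }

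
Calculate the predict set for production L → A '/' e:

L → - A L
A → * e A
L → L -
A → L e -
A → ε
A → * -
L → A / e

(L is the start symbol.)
PREDICT(L → A '/' e) = (FIRST(RHS) \ {ε}) ∪ (FOLLOW(L) if ε ∈ FIRST(RHS), i.e. RHS ⇒* ε)
FIRST(A) = { '*', '-', '/', ε }
FIRST(A '/' e) = { '*', '-', '/' }
ε ∉ FIRST(A '/' e), so FOLLOW(L) is not added.
PREDICT(L → A '/' e) = { '*', '-', '/' }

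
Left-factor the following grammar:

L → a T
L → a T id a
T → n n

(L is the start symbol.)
L → a T L'
L' → ε
L' → id a
T → n n

Left-factoring transforms A → αβ₁ | αβ₂ into A → αA' and A' → β₁ | β₂
(α is the longest common prefix among the alternatives). Repeat until
no nonterminal has two alternatives with a common prefix.

Round 1: L has alternatives sharing prefix 'a T'. Introduce L': L → a T L'
  Add: L' → ε
  Add: L' → id a

No remaining common prefixes — done.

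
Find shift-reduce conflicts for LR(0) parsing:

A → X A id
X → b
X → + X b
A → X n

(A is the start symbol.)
No shift-reduce conflicts

Augment with A' → A and build the canonical LR(0) collection (I0 = CLOSURE({[A' → . A]}), then GOTO on every symbol after a dot until no new states appear). It has 10 states:
  I0: { [A → . X A id], [A → . X n], [A' → . A], [X → . + X b], [X → . b] }  — shift
  I1: { [X → + . X b], [X → . + X b], [X → . b] }  — shift
  I2: { [A' → A .] }  — accept
  I3: { [A → . X A id], [A → . X n], [A → X . A id], [A → X . n], [X → . + X b], [X → . b] }  — shift
  I4: { [X → b .] }  — reduce
  I5: { [A → X A . id] }  — shift
  I6: { [A → X n .] }  — reduce
  I7: { [A → X A id .] }  — reduce
  I8: { [X → + X . b] }  — shift
  I9: { [X → + X b .] }  — reduce

No state contains both a complete item and a shift item.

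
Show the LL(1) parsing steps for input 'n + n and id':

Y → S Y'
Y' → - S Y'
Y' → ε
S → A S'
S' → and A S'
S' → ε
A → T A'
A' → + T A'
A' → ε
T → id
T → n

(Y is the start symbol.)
Stack is shown with the top on the left.

Stack           Input           Action
--------------------------------------
Y $             n + n and id $  output Y → S Y'
S Y' $          n + n and id $  output S → A S'
A S' Y' $       n + n and id $  output A → T A'
T A' S' Y' $    n + n and id $  output T → n
n A' S' Y' $    n + n and id $  match 'n'
A' S' Y' $      + n and id $    output A' → + T A'
+ T A' S' Y' $  + n and id $    match '+'
T A' S' Y' $    n and id $      output T → n
n A' S' Y' $    n and id $      match 'n'
A' S' Y' $      and id $        output A' → ε
S' Y' $         and id $        output S' → and A S'
and A S' Y' $   and id $        match 'and'
A S' Y' $       id $            output A → T A'
T A' S' Y' $    id $            output T → id
id A' S' Y' $   id $            match 'id'
A' S' Y' $      $               output A' → ε
S' Y' $         $               output S' → ε
Y' $            $               output Y' → ε
$               $               accept

The string is accepted.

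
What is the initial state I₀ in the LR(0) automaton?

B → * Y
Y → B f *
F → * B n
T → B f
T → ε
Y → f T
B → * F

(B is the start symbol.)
First, augment the grammar with B' → B
I₀ = CLOSURE({ [B' → . B] }):
  [B' → . B] has the dot before B: add [B → . * Y], [B → . * F]
No further items can be added.

I₀ = { [B → . * F], [B → . * Y], [B' → . B] }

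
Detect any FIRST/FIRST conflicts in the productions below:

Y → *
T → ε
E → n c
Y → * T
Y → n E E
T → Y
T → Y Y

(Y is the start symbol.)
FIRST sets of the non-terminals at (or reachable through a nullable prefix from) the front of some alternative:
  FIRST(Y) = { '*', 'n' }

Productions for Y:
  Y → *: FIRST = { '*' }
  Y → * T: FIRST = { '*' }
  Y → n E E: FIRST = { 'n' }
Productions for T:
  T → ε: FIRST = { ε }
  T → Y: FIRST = { '*', 'n' }
  T → Y Y: FIRST = { '*', 'n' }
E has only one production, so no FIRST/FIRST conflict is possible there.

Conflict for Y: Y → * and Y → * T
  Overlap: { '*' }
Conflict for T: T → Y and T → Y Y
  Overlap: { '*', 'n' }

Answer: Yes. Y → '*' / Y → '*' T on { '*' }; T → Y / T → Y Y on { '*', 'n' }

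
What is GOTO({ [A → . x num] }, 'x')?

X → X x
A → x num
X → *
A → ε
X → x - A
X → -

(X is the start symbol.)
GOTO(I, 'x') = CLOSURE({ [A → αX.β] : [A → α.Xβ] ∈ I, X = 'x' })

Items with dot before 'x', with the dot advanced:
  [A → . x num] → [A → x . num]
Closure adds nothing (no advanced item has the dot before a non-terminal).

GOTO = { [A → x . num] }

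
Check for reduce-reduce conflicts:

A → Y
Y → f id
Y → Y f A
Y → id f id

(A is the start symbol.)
No reduce-reduce conflicts

A reduce-reduce conflict occurs when an LR(0) state has two complete items [A → α .] and [B → β .] — both call for a reduction, and with no lookahead the parser cannot choose between them.

Augment with A' → A and build the canonical LR(0) collection (I0 = CLOSURE({[A' → . A]}), then GOTO on every symbol after a dot until no new states appear). It has 10 states:
  I0: { [A → . Y], [A' → . A], [Y → . Y f A], [Y → . f id], [Y → . id f id] }  — shift
  I1: { [A' → A .] }  — accept
  I2: { [A → Y .], [Y → Y . f A] }  — shift, reduce
  I3: { [Y → f . id] }  — shift
  I4: { [Y → id . f id] }  — shift
  I5: { [Y → id f . id] }  — shift
  I6: { [Y → id f id .] }  — reduce
  I7: { [Y → f id .] }  — reduce
  I8: { [A → . Y], [Y → . Y f A], [Y → . f id], [Y → . id f id], [Y → Y f . A] }  — shift
  I9: { [Y → Y f A .] }  — reduce

No state contains more than one complete item.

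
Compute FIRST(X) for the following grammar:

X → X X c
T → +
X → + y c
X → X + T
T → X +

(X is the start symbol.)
{ '+' }

From X → X X c:
  - X is the symbol being defined: contributes nothing new
    X is not nullable, so stop
From X → + y c:
  - '+' is a terminal: add '+' and stop
From X → X + T:
  - X is the symbol being defined: contributes nothing new
    X is not nullable, so stop

Collecting: FIRST(X) = { '+' }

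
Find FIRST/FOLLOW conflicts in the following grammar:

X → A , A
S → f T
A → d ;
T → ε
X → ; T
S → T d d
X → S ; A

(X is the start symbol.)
Nullable non-terminals: T.
T has a nullable alternative but only one production, so nothing to check.

A, S, X have no nullable alternative, so no FIRST/FOLLOW check is needed there.

No FIRST/FOLLOW conflicts found.

Answer: No FIRST/FOLLOW conflicts.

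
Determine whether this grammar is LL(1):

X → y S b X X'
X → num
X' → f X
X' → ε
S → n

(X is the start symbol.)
No. Predict set conflict for X': { 'f' }

A grammar is LL(1) if for each non-terminal N with multiple productions, the predict sets of those productions are pairwise disjoint, where PREDICT(N → α) = (FIRST(α) \ {ε}) ∪ (FOLLOW(N) if α ⇒* ε).

Relevant sets:
  FOLLOW(X') = { $, 'f' }

For X:
  PREDICT(X → y S b X X') = { 'y' }
  PREDICT(X → num) = { 'num' }
For X':
  PREDICT(X' → f X) = { 'f' }
  PREDICT(X' → ε) = { $, 'f' }
S has a single production, so nothing to check there.

Conflict found: Predict set conflict for X': { 'f' }
The grammar is NOT LL(1).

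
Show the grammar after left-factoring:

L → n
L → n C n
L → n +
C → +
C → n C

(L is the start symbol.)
L → n L'
L' → ε
L' → C n
L' → +
C → +
C → n C

Left-factoring transforms A → αβ₁ | αβ₂ into A → αA' and A' → β₁ | β₂
(α is the longest common prefix among the alternatives). Repeat until
no nonterminal has two alternatives with a common prefix.

Round 1: L has alternatives sharing prefix 'n'. Introduce L': L → n L'
  Add: L' → ε
  Add: L' → C n
  Add: L' → +

No remaining common prefixes — done.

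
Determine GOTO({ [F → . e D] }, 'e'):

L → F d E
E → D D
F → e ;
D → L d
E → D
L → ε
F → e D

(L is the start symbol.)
{ [D → . L d], [F → . e ;], [F → . e D], [F → e . D], [L → . F d E], [L → .] }

GOTO(I, 'e') = CLOSURE({ [A → αX.β] : [A → α.Xβ] ∈ I, X = 'e' })

Items with dot before 'e', with the dot advanced:
  [F → . e D] → [F → e . D]
Closure of the advanced items:
  [F → e . D] has the dot before D: add [D → . L d]
  [D → . L d] has the dot before L: add [L → . F d E], [L → .]
  [L → . F d E] has the dot before F: add [F → . e ;], [F → . e D]

GOTO = { [D → . L d], [F → . e ;], [F → . e D], [F → e . D], [L → . F d E], [L → .] }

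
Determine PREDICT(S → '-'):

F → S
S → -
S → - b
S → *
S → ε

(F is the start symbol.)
{ '-' }

PREDICT(S → '-') = (FIRST(RHS) \ {ε}) ∪ (FOLLOW(S) if ε ∈ FIRST(RHS), i.e. RHS ⇒* ε)
FIRST('-') = { '-' }
ε ∉ FIRST('-'), so FOLLOW(S) is not added.
PREDICT(S → '-') = { '-' }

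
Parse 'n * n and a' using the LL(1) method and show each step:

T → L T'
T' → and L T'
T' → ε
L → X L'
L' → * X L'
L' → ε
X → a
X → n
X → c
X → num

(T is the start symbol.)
Stack is shown with the top on the left.

Stack        Input          Action
----------------------------------
T $          n * n and a $  output T → L T'
L T' $       n * n and a $  output L → X L'
X L' T' $    n * n and a $  output X → n
n L' T' $    n * n and a $  match 'n'
L' T' $      * n and a $    output L' → * X L'
* X L' T' $  * n and a $    match '*'
X L' T' $    n and a $      output X → n
n L' T' $    n and a $      match 'n'
L' T' $      and a $        output L' → ε
T' $         and a $        output T' → and L T'
and L T' $   and a $        match 'and'
L T' $       a $            output L → X L'
X L' T' $    a $            output X → a
a L' T' $    a $            match 'a'
L' T' $      $              output L' → ε
T' $         $              output T' → ε
$            $              accept

The string is accepted.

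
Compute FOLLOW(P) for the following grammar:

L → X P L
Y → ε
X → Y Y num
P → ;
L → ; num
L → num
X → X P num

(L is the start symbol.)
To compute FOLLOW(P), find every occurrence of P on a right-hand side N → α P β: add FIRST(β) \ {ε}, and if β is empty or nullable also add FOLLOW(N). Iterate to a fixed point.

In L → X P L: P is followed by L, add FIRST(L) \ {ε} = { ';', 'num' }
In X → X P num: P is followed by num, add FIRST(num) \ {ε} = { 'num' }

Taking the union: FOLLOW(P) = { ';', 'num' }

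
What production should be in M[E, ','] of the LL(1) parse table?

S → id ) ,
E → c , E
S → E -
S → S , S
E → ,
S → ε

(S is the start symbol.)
To find M[E, ','], we find productions for E where ',' is in the predict set (PREDICT(N → α) = (FIRST(α) \ {ε}) ∪ (FOLLOW(N) if α ⇒* ε)).

E → c , E: PREDICT = { 'c' }
E → ,: PREDICT = { ',' }
  ',' is in predict set, so this production goes in M[E, ',']

M[E, ','] = E → ,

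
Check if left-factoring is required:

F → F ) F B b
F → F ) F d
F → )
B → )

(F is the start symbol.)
Left-factoring is needed when two productions for the same non-terminal
share a common prefix on the right-hand side.

Productions for F:
  F → F ) F B b
  F → F ) F d
  F → )

Found common prefix 'F ) F' in productions for F

Answer: Yes, F has productions with common prefix 'F ) F'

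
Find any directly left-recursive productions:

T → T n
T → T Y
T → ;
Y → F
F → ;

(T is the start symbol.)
Direct left recursion occurs when N → N α for some non-terminal N (the right-hand side begins with the left-hand side itself).

T → T n: LEFT RECURSIVE (starts with T)
T → T Y: LEFT RECURSIVE (starts with T)
T → ;: starts with ';'
Y → F: starts with F
F → ;: starts with ';'

The grammar has direct left recursion on: T.

Answer: Yes, T is left-recursive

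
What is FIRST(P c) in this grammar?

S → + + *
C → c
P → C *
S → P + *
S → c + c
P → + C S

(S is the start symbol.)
FIRST sets of the non-terminals involved (from the grammar, by fixed-point iteration):
  FIRST(P) = { '+', 'c' }

To compute FIRST(P c), process the symbols left to right:
Symbol P is a non-terminal. Add FIRST(P) \ {ε} = { '+', 'c' }
P is not nullable (ε ∉ FIRST(P)), so stop here.
FIRST(P c) = { '+', 'c' }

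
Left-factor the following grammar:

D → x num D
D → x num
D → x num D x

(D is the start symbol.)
Left-factoring transforms A → αβ₁ | αβ₂ into A → αA' and A' → β₁ | β₂
(α is the longest common prefix among the alternatives). Repeat until
no nonterminal has two alternatives with a common prefix.

Round 1: D has alternatives sharing prefix 'x num'. Introduce D': D → x num D'
  Add: D' → D
  Add: D' → ε
  Add: D' → D x

Round 2: D' has alternatives sharing prefix 'D'. Introduce D'': D' → D D''
  Add: D'' → ε
  Add: D'' → x

No remaining common prefixes — done.

Resulting grammar:
D → x num D'
D' → D D''
D'' → ε
D'' → x
D' → ε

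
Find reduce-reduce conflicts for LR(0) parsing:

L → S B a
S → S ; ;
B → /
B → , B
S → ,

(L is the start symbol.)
No reduce-reduce conflicts

Augment with L' → L and build the canonical LR(0) collection (I0 = CLOSURE({[L' → . L]}), then GOTO on every symbol after a dot until no new states appear). It has 11 states:
  I0: { [L → . S B a], [L' → . L], [S → . ,], [S → . S ; ;] }  — shift
  I1: { [S → , .] }  — reduce
  I2: { [L' → L .] }  — accept
  I3: { [B → . , B], [B → . /], [L → S . B a], [S → S . ; ;] }  — shift
  I4: { [B → , . B], [B → . , B], [B → . /] }  — shift
  I5: { [B → / .] }  — reduce
  I6: { [S → S ; . ;] }  — shift
  I7: { [L → S B . a] }  — shift
  I8: { [L → S B a .] }  — reduce
  I9: { [S → S ; ; .] }  — reduce
  I10: { [B → , B .] }  — reduce

No state contains more than one complete item.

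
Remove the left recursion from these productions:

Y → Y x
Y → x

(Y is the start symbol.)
Y → x Y'
Y' → x Y'
Y' → ε

Y is directly left-recursive. The standard transformation for
  A → A α₁ | ... | A α_m | β₁ | ... | β_n
is
  A  → β₁ A' | ... | β_n A'
  A' → α₁ A' | ... | α_m A' | ε

Y → x becomes Y → x Y'
Y → Y x becomes Y' → x Y'
Add Y' → ε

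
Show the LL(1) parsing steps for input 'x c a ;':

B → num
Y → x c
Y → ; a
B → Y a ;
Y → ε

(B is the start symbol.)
Stack is shown with the top on the left.

Stack      Input      Action
----------------------------
B $        x c a ; $  output B → Y a ;
Y a ; $    x c a ; $  output Y → x c
x c a ; $  x c a ; $  match 'x'
c a ; $    c a ; $    match 'c'
a ; $      a ; $      match 'a'
; $        ; $        match ';'
$          $          accept

The string is accepted.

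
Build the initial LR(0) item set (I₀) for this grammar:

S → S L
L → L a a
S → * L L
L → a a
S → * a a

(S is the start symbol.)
First, augment the grammar with S' → S
I₀ = CLOSURE({ [S' → . S] }):
  [S' → . S] has the dot before S: add [S → . S L], [S → . * L L], [S → . * a a]
No further items can be added.

I₀ = { [S → . * L L], [S → . * a a], [S → . S L], [S' → . S] }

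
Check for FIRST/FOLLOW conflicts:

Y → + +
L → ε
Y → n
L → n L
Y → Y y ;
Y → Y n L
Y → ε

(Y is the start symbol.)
A FIRST/FOLLOW conflict occurs when a non-terminal N has a nullable alternative N → β (β ⇒* ε) and another alternative N → α with FIRST(α) ∩ FOLLOW(N) ≠ ∅: on such a lookahead the parser cannot decide between expanding α and letting N vanish via β.

Nullable non-terminals: L, Y.
FIRST sets used below: FIRST(Y) = { '+', 'n', 'y', ε }

L: nullable alternative(s) L → ε; FOLLOW(L) = { $, 'n', 'y' }
  L → ε: FIRST \ {ε} = { } — this is the only nullable alternative, skip
  L → n L: FIRST \ {ε} = { 'n' } — overlaps FOLLOW(L) on { 'n' }: CONFLICT

Y: nullable alternative(s) Y → ε; FOLLOW(Y) = { $, 'n', 'y' }
  Y → + +: FIRST \ {ε} = { '+' } — disjoint from FOLLOW(Y)
  Y → n: FIRST \ {ε} = { 'n' } — overlaps FOLLOW(Y) on { 'n' }: CONFLICT
  Y → Y y ;: FIRST \ {ε} = { '+', 'n', 'y' } — overlaps FOLLOW(Y) on { 'n', 'y' }: CONFLICT
  Y → Y n L: FIRST \ {ε} = { '+', 'n', 'y' } — overlaps FOLLOW(Y) on { 'n', 'y' }: CONFLICT
  Y → ε: FIRST \ {ε} = { } — this is the only nullable alternative, skip

So the grammar has 4 FIRST/FOLLOW conflicts (marked CONFLICT above).

Answer: Yes. Y → n with FOLLOW(Y) on { 'n' }; Y → Y y ';' with FOLLOW(Y) on { 'n', 'y' }; Y → Y n L with FOLLOW(Y) on { 'n', 'y' }; L → n L with FOLLOW(L) on { 'n' }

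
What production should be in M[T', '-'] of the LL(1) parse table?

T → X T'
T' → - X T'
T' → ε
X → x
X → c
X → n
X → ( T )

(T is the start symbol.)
T' → - X T'

To find M[T', '-'], we find productions for T' where '-' is in the predict set (PREDICT(N → α) = (FIRST(α) \ {ε}) ∪ (FOLLOW(N) if α ⇒* ε)).

Relevant sets:
  FOLLOW(T') = { $, ')' }

T' → - X T': PREDICT = { '-' }
  '-' is in predict set, so this production goes in M[T', '-']
T' → ε: PREDICT = { $, ')' }

M[T', '-'] = T' → - X T'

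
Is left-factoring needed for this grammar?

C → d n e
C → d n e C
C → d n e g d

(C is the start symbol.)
Yes, C has productions with common prefix 'd n e'

Left-factoring is needed when two productions for the same non-terminal
share a common prefix on the right-hand side.

Productions for C:
  C → d n e
  C → d n e C
  C → d n e g d

Found common prefix 'd n e' in productions for C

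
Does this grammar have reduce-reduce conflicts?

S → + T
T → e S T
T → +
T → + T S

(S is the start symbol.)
No reduce-reduce conflicts

Augment with S' → S and build the canonical LR(0) collection (I0 = CLOSURE({[S' → . S]}), then GOTO on every symbol after a dot until no new states appear). It has 10 states:
  I0: { [S → . + T], [S' → . S] }  — shift
  I1: { [S → + . T], [T → . + T S], [T → . +], [T → . e S T] }  — shift
  I2: { [S' → S .] }  — accept
  I3: { [T → + . T S], [T → + .], [T → . + T S], [T → . +], [T → . e S T] }  — shift, reduce
  I4: { [S → + T .] }  — reduce
  I5: { [S → . + T], [T → e . S T] }  — shift
  I6: { [T → . + T S], [T → . +], [T → . e S T], [T → e S . T] }  — shift
  I7: { [T → e S T .] }  — reduce
  I8: { [S → . + T], [T → + T . S] }  — shift
  I9: { [T → + T S .] }  — reduce

No state contains more than one complete item.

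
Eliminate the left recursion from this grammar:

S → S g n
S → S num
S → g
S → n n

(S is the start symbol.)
S → g S'
S → n n S'
S' → g n S'
S' → num S'
S' → ε

S is directly left-recursive. The standard transformation for
  A → A α₁ | ... | A α_m | β₁ | ... | β_n
is
  A  → β₁ A' | ... | β_n A'
  A' → α₁ A' | ... | α_m A' | ε

S → g becomes S → g S'
S → n n becomes S → n n S'
S → S g n becomes S' → g n S'
S → S num becomes S' → num S'
Add S' → ε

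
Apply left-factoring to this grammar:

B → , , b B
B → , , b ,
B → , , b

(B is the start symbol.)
B → , , b B'
B' → B
B' → ,
B' → ε

Left-factoring transforms A → αβ₁ | αβ₂ into A → αA' and A' → β₁ | β₂
(α is the longest common prefix among the alternatives). Repeat until
no nonterminal has two alternatives with a common prefix.

Round 1: B has alternatives sharing prefix ', , b'. Introduce B': B → , , b B'
  Add: B' → B
  Add: B' → ,
  Add: B' → ε

No remaining common prefixes — done.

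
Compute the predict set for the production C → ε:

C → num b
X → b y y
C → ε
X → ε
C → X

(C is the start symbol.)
PREDICT(C → ε) = (FIRST(RHS) \ {ε}) ∪ (FOLLOW(C) if ε ∈ FIRST(RHS), i.e. RHS ⇒* ε)
The right-hand side is ε (FIRST(ε) = { ε }), so the predict set is FOLLOW(C) = { $ }
PREDICT(C → ε) = { $ }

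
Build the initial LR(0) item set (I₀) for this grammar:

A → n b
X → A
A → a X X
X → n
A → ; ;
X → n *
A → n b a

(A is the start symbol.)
First, augment the grammar with A' → A
I₀ = CLOSURE({ [A' → . A] }):
  [A' → . A] has the dot before A: add [A → . n b], [A → . a X X], [A → . ; ;], [A → . n b a]
No further items can be added.

I₀ = { [A → . ; ;], [A → . a X X], [A → . n b a], [A → . n b], [A' → . A] }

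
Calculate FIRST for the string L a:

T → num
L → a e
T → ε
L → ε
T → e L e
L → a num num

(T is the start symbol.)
{ 'a' }

FIRST sets of the non-terminals involved (from the grammar, by fixed-point iteration):
  FIRST(L) = { 'a', ε }

To compute FIRST(L a), process the symbols left to right:
Symbol L is a non-terminal. Add FIRST(L) \ {ε} = { 'a' }
L is nullable (ε ∈ FIRST(L)), continue to the next symbol.
Symbol a is a terminal. Add 'a' and stop.
FIRST(L a) = { 'a' }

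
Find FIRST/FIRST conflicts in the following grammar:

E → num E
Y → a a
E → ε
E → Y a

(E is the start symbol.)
No FIRST/FIRST conflicts.

A FIRST/FIRST conflict occurs when two productions N → α and N → β for the same non-terminal have FIRST(α) ∩ FIRST(β) ≠ ∅ (with ε ∈ FIRST of a nullable right-hand side, so two nullable alternatives also conflict).

FIRST sets of the non-terminals at (or reachable through a nullable prefix from) the front of some alternative:
  FIRST(Y) = { 'a' }

Productions for E:
  E → num E: FIRST = { 'num' }
  E → ε: FIRST = { ε }
  E → Y a: FIRST = { 'a' }
Y has only one production, so no FIRST/FIRST conflict is possible there.

All alternatives of each non-terminal have pairwise disjoint FIRST sets.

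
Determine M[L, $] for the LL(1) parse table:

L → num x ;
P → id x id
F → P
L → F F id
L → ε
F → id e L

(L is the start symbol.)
L → ε

To find M[L, $], we find productions for L where $ is in the predict set (PREDICT(N → α) = (FIRST(α) \ {ε}) ∪ (FOLLOW(N) if α ⇒* ε)).

Relevant sets:
  FIRST(F) = { 'id' }
  FOLLOW(L) = { $, 'id' }

L → num x ;: PREDICT = { 'num' }
L → F F id: PREDICT = { 'id' }
L → ε: PREDICT = { $, 'id' }
  $ is in predict set, so this production goes in M[L, $]

M[L, $] = L → ε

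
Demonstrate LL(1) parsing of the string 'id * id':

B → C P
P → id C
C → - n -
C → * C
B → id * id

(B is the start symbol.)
LL(1) parsing maintains a stack (initially the start symbol over $) and the input. At each step: if the stack top is a terminal, match it against the current input token; if it is a non-terminal N, replace it with the RHS of M[N, lookahead] (the unique production whose predict set contains the lookahead).

Stack is shown with the top on the left.

Stack      Input      Action
----------------------------
B $        id * id $  output B → id * id
id * id $  id * id $  match 'id'
* id $     * id $     match '*'
id $       id $       match 'id'
$          $          accept

The string is accepted.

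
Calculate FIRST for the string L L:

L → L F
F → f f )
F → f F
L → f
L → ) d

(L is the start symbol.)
{ ')', 'f' }

FIRST sets of the non-terminals involved (from the grammar, by fixed-point iteration):
  FIRST(L) = { ')', 'f' }

To compute FIRST(L L), process the symbols left to right:
Symbol L is a non-terminal. Add FIRST(L) \ {ε} = { ')', 'f' }
L is not nullable (ε ∉ FIRST(L)), so stop here.
FIRST(L L) = { ')', 'f' }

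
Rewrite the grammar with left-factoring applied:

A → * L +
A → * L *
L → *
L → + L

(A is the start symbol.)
Left-factoring transforms A → αβ₁ | αβ₂ into A → αA' and A' → β₁ | β₂
(α is the longest common prefix among the alternatives). Repeat until
no nonterminal has two alternatives with a common prefix.

Round 1: A has alternatives sharing prefix '* L'. Introduce A': A → * L A'
  Add: A' → +
  Add: A' → *

No remaining common prefixes — done.

Resulting grammar:
A → * L A'
A' → +
A' → *
L → *
L → + L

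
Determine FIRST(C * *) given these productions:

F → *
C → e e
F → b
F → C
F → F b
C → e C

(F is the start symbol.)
FIRST sets of the non-terminals involved (from the grammar, by fixed-point iteration):
  FIRST(C) = { 'e' }

To compute FIRST(C * *), process the symbols left to right:
Symbol C is a non-terminal. Add FIRST(C) \ {ε} = { 'e' }
C is not nullable (ε ∉ FIRST(C)), so stop here.
FIRST(C * *) = { 'e' }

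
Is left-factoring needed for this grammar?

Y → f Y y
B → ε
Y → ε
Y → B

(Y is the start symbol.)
Left-factoring is needed when two productions for the same non-terminal
share a common prefix on the right-hand side.

Productions for Y:
  Y → f Y y
  Y → ε
  Y → B

No common prefixes found.

Answer: No, left-factoring is not needed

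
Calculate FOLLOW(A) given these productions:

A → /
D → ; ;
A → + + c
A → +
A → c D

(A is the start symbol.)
{ $ }

A is the start symbol, so $ ∈ FOLLOW(A).
A does not occur on any right-hand side.

Taking the union: FOLLOW(A) = { $ }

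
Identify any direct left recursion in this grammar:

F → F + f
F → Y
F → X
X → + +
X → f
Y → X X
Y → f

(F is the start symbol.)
F → F + f: LEFT RECURSIVE (starts with F)
F → Y: starts with Y
F → X: starts with X
X → + +: starts with '+'
X → f: starts with f
Y → X X: starts with X
Y → f: starts with f

The grammar has direct left recursion on: F.

Answer: Yes, F is left-recursive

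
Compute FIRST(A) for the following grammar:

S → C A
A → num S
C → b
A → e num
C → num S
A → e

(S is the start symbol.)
{ 'e', 'num' }

From A → num S:
  - num is a terminal: add 'num' and stop
From A → e num:
  - e is a terminal: add 'e' and stop
From A → e:
  - e is a terminal: add 'e' and stop

Collecting: FIRST(A) = { 'e', 'num' }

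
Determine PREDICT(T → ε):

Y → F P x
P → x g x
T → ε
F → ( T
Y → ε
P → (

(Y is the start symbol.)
{ '(', 'x' }

PREDICT(T → ε) = (FIRST(RHS) \ {ε}) ∪ (FOLLOW(T) if ε ∈ FIRST(RHS), i.e. RHS ⇒* ε)
The right-hand side is ε (FIRST(ε) = { ε }), so the predict set is FOLLOW(T) = { '(', 'x' }
PREDICT(T → ε) = { '(', 'x' }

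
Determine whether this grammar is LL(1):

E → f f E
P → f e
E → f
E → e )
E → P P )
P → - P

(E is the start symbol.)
Relevant sets:
  FIRST(P) = { '-', 'f' }

For E:
  PREDICT(E → f f E) = { 'f' }
  PREDICT(E → f) = { 'f' }
  PREDICT(E → e ')') = { 'e' }
  PREDICT(E → P P ')') = { '-', 'f' }
For P:
  PREDICT(P → f e) = { 'f' }
  PREDICT(P → '-' P) = { '-' }

Conflict found: Predict set conflict for E: { 'f' }
The grammar is NOT LL(1).

Answer: No. Predict set conflict for E: { 'f' }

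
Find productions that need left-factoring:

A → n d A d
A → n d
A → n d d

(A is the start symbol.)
Left-factoring is needed when two productions for the same non-terminal
share a common prefix on the right-hand side.

Productions for A:
  A → n d A d
  A → n d
  A → n d d

Found common prefix 'n d' in productions for A

Answer: Yes, A has productions with common prefix 'n d'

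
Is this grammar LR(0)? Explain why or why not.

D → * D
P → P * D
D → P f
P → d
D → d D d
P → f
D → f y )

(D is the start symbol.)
A grammar is LR(0) if no state in the canonical LR(0) collection has:
  - both a shift item (dot before a terminal) and a complete item (shift-reduce conflict), or
  - two or more complete items (reduce-reduce conflict; the accept item [D' → D .] counts as a complete item here).

Augment with D' → D and build the canonical LR(0) collection (I0 = CLOSURE({[D' → . D]}), then GOTO on every symbol after a dot until no new states appear). It has 14 states:
  I0: { [D → . * D], [D → . P f], [D → . d D d], [D → . f y )], [D' → . D], [P → . P * D], [P → . d], [P → . f] }  — shift
  I1: { [D → * . D], [D → . * D], [D → . P f], [D → . d D d], [D → . f y )], [P → . P * D], [P → . d], [P → . f] }  — shift
  I2: { [D' → D .] }  — accept
  I3: { [D → P . f], [P → P . * D] }  — shift
  I4: { [D → . * D], [D → . P f], [D → . d D d], [D → . f y )], [D → d . D d], [P → . P * D], [P → . d], [P → . f], [P → d .] }  — shift, reduce
  I5: { [D → f . y )], [P → f .] }  — shift, reduce
  I6: { [D → f y . )] }  — shift
  I7: { [D → f y ) .] }  — reduce
  I8: { [D → d D . d] }  — shift
  I9: { [D → d D d .] }  — reduce
  I10: { [D → . * D], [D → . P f], [D → . d D d], [D → . f y )], [P → . P * D], [P → . d], [P → . f], [P → P * . D] }  — shift
  I11: { [D → P f .] }  — reduce
  I12: { [P → P * D .] }  — reduce
  I13: { [D → * D .] }  — reduce

Conflict in state I4:
  Shift-reduce conflict between [P → d .] and [D → . * D]
So the grammar is NOT LR(0).

Answer: No. Shift-reduce conflict between [P → d .] and [D → . * D]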